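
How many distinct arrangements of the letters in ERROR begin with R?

12

Fix R in the first position and arrange the remaining 4 letters.
Those 4 letters have R appearing twice, giving (4)!/(2!) = 12.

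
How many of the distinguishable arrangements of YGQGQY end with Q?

With the last slot taken by Q, it remains to arrange the other 5 letters (YGGQY).
Those 5 letters have G appearing twice and Y appearing twice, giving (5)!/(2!·2!) = 30.

30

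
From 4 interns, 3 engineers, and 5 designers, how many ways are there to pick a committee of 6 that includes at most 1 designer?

112

Split by how many designers are chosen (0 through 1).
Sum: C(5,0)·C(7,6) + C(5,1)·C(7,5) = 7 + 105 = 112.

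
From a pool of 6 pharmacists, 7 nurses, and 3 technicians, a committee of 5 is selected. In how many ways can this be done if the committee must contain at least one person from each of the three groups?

2730

With no constraint there are C(16,5) = 4368 possible selections.
Subtract selections that omit an entire group: no pharmacists → C(10,5) = 252; no nurses → C(9,5) = 126; no technicians → C(13,5) = 1287.
Add back selections omitting two groups (i.e. drawn from a single group): C(6,5) + C(7,5) + C(3,5) = 27.
By inclusion–exclusion: 4368 − 1665 + 27 = 2730.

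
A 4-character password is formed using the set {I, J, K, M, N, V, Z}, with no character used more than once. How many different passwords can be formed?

Choose and order 4 of the 7 symbols: the first character has 7 options, the next 6, then 5, 4.
7 × 6 × 5 × 4 = 840.

840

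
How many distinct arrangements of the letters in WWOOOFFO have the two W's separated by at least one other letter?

There are 8!/(4!·2!·2!) = 420 arrangements of WWOOOFFO in total.
Arrangements with the W's together: treat WW as one letter, giving (7)!/(4!·2!) = 105.
Hence 420 − 105 = 315.

315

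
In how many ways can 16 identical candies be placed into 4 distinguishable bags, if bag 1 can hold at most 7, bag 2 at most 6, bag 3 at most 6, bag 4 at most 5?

By stars and bars, unrestricted non-negative solutions to x_1+…+x_4 = 16 number C(16+3,3) = 969.
Subtract solutions that violate a single cap (substitute x_i' = x_i − (cap_i+1)): x_1 ≥ 8 gives C(11,3) = 165; x_2 ≥ 7 gives C(12,3) = 220; x_3 ≥ 7 gives C(12,3) = 220; x_4 ≥ 6 gives C(13,3) = 286. Together 891.
Add back pairs where two caps are both exceeded: 4 + 4 + 10 + 10 + 20 + 20 = 68.
By inclusion–exclusion the count is 969 − 891 + 68 = 146.

146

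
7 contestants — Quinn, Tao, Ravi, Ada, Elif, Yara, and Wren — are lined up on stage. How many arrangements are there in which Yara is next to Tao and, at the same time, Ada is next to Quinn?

Treat {Yara,Tao} as one block (2 orders) and {Ada,Quinn} as another (2 orders).
That leaves 5 units to arrange: 2 × 2 × 5! = 4 × 120 = 480.

480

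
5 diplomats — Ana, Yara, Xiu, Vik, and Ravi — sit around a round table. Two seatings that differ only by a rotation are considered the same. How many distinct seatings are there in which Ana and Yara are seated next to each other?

Glue Ana and Yara into a block (2 internal orders). Seating 4 units around a circle gives (3)! arrangements.
So 2 × (3)! = 2 × 6 = 12.

12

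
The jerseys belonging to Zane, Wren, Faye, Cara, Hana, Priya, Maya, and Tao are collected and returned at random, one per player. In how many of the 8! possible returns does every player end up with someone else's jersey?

14833

Count assignments avoiding every fixed point. For any j of the 8 players fixed to their old jersey, the other 8−j can be arranged in (8−j)! ways.
By inclusion–exclusion this is Σ_{j=0}^{8} (−1)^j C(8,j)·(8−j)!.
Computing: 40320 − 40320 + 20160 − 6720 + 1680 − 336 + 56 − 8 + 1 = 14833.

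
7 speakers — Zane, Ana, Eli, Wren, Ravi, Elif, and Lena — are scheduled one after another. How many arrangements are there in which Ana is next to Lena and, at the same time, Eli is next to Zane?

480

Treat {Ana,Lena} as one block (2 orders) and {Eli,Zane} as another (2 orders).
That leaves 5 units to arrange: 2 × 2 × 5! = 4 × 120 = 480.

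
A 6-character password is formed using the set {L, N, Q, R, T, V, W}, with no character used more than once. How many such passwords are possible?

5040

Choose and order 6 of the 7 symbols: the first character has 7 options, the next 6, and so on down to 2.
That product is 7 × 6 × 5 × 4 × 3 × 2 = 5040.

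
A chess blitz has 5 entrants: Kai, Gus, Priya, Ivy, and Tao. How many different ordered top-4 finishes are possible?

120

There are 5 choices for 1st place, 4 for 2nd, and so on down to 2 for position 4.
That gives 5 × 4 × 3 × 2 = 120.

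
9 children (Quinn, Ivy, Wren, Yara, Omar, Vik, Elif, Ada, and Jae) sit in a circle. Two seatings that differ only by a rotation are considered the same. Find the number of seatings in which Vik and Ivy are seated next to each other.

Treat {Vik, Ivy} as one unit (2 internal orders) and seat the resulting 8 units around the table: (7)! circular arrangements.
So 2 × (7)! = 2 × 5040 = 10080.

10080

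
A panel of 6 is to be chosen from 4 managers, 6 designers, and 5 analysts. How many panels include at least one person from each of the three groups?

Total 6-person selections from all 15: C(15,6) = 5005.
Selections missing a whole group: no managers → C(11,6) = 462; no designers → C(9,6) = 84; no analysts → C(10,6) = 210.
Add back selections omitting two groups (i.e. drawn from a single group): C(4,6) + C(6,6) + C(5,6) = 1.
By inclusion–exclusion: 5005 − 756 + 1 = 4250.

4250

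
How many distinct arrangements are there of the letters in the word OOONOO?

6

Letter multiplicities in OOONOO: N×1, O×5.
Dividing 6! = 720 by 5! = 120 for the repeated letters gives 6.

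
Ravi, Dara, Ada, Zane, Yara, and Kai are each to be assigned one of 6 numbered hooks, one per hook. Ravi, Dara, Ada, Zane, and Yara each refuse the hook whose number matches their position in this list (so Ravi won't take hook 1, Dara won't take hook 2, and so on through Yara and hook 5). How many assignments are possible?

Let Aᵢ (for 1 ≤ i ≤ 5) be the placements that put person i in their forbidden hook. Any j of these fix j positions, leaving (6−j)! ways to fill the rest, and there are C(5,j) ways to pick which j.
By inclusion–exclusion, the number of valid placements is Σ_{j=0}^{5} (−1)^j C(5,j)·(6−j)!.
Computing: 720 − 600 + 240 − 60 + 10 − 1 = 309.

309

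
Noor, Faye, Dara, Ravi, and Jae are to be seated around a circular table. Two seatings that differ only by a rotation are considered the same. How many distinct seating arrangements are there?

24

Seat Noor anywhere (absorbing the rotational symmetry), then permute the other 4: (4)! = 24.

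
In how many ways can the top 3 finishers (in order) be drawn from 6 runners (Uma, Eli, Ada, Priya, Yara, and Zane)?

120

This is an ordered selection of 3 from 6: P(6,3).
That gives 6 × 5 × 4 = 120.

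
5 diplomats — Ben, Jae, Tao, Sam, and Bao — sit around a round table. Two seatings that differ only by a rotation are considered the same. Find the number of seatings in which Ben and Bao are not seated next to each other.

12

Without the restriction there are (4)! = 24 seatings.
Seatings with Ben beside Bao: treat them as a block with 2 internal orders, giving 2 × (3)! = 12.
Subtracting, 24 − 12 = 12.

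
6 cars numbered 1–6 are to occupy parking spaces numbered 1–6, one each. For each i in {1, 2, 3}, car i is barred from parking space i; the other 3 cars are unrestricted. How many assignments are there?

426

Let Aᵢ (for i ∈ {1, 2, 3}) be the placements that put car i in its forbidden parking space. Any j of these fix j positions, leaving (6−j)! ways to fill the rest, and there are C(3,j) ways to pick which j.
By inclusion–exclusion, the number of valid placements is Σ_{j=0}^{3} (−1)^j C(3,j)·(6−j)!.
Computing: 720 − 360 + 72 − 6 = 426.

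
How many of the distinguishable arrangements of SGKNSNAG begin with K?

Fix K in the first position and arrange the remaining 7 letters.
Those 7 letters have G appearing twice, N appearing twice, and S appearing twice, giving (7)!/(2!·2!·2!) = 630.

630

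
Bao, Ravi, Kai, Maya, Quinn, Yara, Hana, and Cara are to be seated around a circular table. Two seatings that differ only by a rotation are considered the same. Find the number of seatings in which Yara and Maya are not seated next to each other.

3600

Without the restriction there are (7)! = 5040 seatings.
Seatings with Yara beside Maya: treat them as a block with 2 internal orders, giving 2 × (6)! = 1440.
Subtracting, 5040 − 1440 = 3600.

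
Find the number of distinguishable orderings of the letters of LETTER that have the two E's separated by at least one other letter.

Total arrangements of LETTER: 6!/(2!·2!) = 180.
If the two E's are adjacent, glue them into one block, leaving 5 items to arrange: (5)!/(2!) = 60 ways.
Hence 180 − 60 = 120.

120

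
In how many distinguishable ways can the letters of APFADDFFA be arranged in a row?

5040

Letter multiplicities in APFADDFFA: A×3, D×2, F×3, P×1.
The number of distinct arrangements is 9!/(3!·3!·2!) = 362880/72 = 5040.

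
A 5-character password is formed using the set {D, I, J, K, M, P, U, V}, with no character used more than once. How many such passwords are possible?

This is a permutation of 5 out of 8: P(8,5) = 8!/3!.
8 × 7 × 6 × 5 × 4 = 6720.

6720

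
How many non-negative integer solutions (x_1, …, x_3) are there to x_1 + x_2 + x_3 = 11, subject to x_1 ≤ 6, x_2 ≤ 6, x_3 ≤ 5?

Without the upper bounds there are C(13,2) = 78 ways to split 11 among 3 variables.
Subtract solutions that violate a single cap (substitute x_i' = x_i − (cap_i+1)): x_1 ≥ 7 gives C(6,2) = 15; x_2 ≥ 7 gives C(6,2) = 15; x_3 ≥ 6 gives C(7,2) = 21. Together 51.
No two caps can be exceeded simultaneously, so the pair terms are all 0.
By inclusion–exclusion the count is 78 − 51 + 0 = 27.

27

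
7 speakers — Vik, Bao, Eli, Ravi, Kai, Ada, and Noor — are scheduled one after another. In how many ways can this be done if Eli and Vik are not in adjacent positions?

3600

There are 7! = 5040 arrangements in all. If Eli and Vik are adjacent, merging them into one block gives 2·(6)! = 1440 arrangements.
So 5040 − 1440 = 3600 arrangements keep them apart.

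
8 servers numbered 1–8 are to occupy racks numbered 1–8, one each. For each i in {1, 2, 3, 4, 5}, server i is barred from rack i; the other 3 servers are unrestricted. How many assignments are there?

21234

Let Aᵢ (for 1 ≤ i ≤ 5) be the placements that put server i in its forbidden rack. Any j of these fix j positions, leaving (8−j)! ways to fill the rest, and there are C(5,j) ways to pick which j.
By inclusion–exclusion, the number of valid placements is Σ_{j=0}^{5} (−1)^j C(5,j)·(8−j)!.
Computing: 40320 − 25200 + 7200 − 1200 + 120 − 6 = 21234.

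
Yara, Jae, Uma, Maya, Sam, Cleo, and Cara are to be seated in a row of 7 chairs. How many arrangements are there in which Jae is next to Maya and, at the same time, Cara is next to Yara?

Treat {Jae,Maya} as one block (2 orders) and {Cara,Yara} as another (2 orders).
That leaves 5 units to arrange: 2 × 2 × 5! = 4 × 120 = 480.

480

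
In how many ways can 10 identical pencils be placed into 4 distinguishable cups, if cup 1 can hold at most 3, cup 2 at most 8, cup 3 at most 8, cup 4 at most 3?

By stars and bars, unrestricted non-negative solutions to x_1+…+x_4 = 10 number C(10+3,3) = 286.
Subtract solutions that violate a single cap (substitute x_i' = x_i − (cap_i+1)): x_1 ≥ 4 gives C(9,3) = 84; x_2 ≥ 9 gives C(4,3) = 4; x_3 ≥ 9 gives C(4,3) = 4; x_4 ≥ 4 gives C(9,3) = 84. Together 176.
Add back pairs where two caps are both exceeded: 0 + 0 + 10 + 0 + 0 + 0 = 10.
By inclusion–exclusion the count is 286 − 176 + 10 = 120.

120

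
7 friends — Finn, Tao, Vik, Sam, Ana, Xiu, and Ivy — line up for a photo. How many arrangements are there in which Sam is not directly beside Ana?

Of the 7! = 5040 arrangements, those with Sam and Ana adjacent number 2 × 6! = 1440 (treat the pair as a block with 2 internal orders).
So 5040 − 1440 = 3600 arrangements keep them apart.

3600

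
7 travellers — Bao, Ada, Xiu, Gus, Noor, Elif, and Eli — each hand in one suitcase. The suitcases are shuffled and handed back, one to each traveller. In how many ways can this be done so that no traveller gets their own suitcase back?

1854

Count assignments avoiding every fixed point. For any j of the 7 travellers fixed to their own suitcase, the other 7−j can be arranged in (7−j)! ways.
By inclusion–exclusion this is Σ_{j=0}^{7} (−1)^j C(7,j)·(7−j)!.
Computing: 5040 − 5040 + 2520 − 840 + 210 − 42 + 7 − 1 = 1854.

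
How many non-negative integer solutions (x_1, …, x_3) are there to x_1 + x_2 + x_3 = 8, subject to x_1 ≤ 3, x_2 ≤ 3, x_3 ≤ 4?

Without the upper bounds there are C(10,2) = 45 ways to split 8 among 3 variables.
Subtract solutions that violate a single cap (substitute x_i' = x_i − (cap_i+1)): x_1 ≥ 4 gives C(6,2) = 15; x_2 ≥ 4 gives C(6,2) = 15; x_3 ≥ 5 gives C(5,2) = 10. Together 40.
Add back pairs where two caps are both exceeded: 1 + 0 + 0 = 1.
By inclusion–exclusion the count is 45 − 40 + 1 = 6.

6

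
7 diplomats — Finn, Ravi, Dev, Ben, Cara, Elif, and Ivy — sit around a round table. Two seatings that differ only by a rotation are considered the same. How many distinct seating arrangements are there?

Around a circle, 7 distinct people have 7!/7 = (6)! = 720 rotationally distinct seatings.

720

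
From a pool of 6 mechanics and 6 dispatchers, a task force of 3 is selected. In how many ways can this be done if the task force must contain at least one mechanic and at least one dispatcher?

180

With no constraint there are C(12,3) = 220 possible selections.
Subtract selections that omit an entire group: no mechanics → C(6,3) = 20; no dispatchers → C(6,3) = 20.
Both groups omitted at once is impossible, so 220 − 40 = 180.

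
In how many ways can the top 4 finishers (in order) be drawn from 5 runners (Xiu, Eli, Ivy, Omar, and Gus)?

There are 5 choices for 1st place, 4 for 2nd, and so on down to 2 for position 4.
That gives 5 × 4 × 3 × 2 = 120.

120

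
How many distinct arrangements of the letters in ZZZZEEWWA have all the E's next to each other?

Treat the 2 copies of E as a single block. The multiset to arrange is then {EE, A, W, W, Z, Z, Z, Z}, 8 items in all.
That gives (8)!/(4!·2!) = 840 arrangements.

840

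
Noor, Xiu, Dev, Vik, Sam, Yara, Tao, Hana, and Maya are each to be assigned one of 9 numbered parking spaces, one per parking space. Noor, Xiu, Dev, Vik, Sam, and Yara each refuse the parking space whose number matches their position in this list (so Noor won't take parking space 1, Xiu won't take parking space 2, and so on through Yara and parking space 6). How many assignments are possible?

183822

Let Aᵢ (for 1 ≤ i ≤ 6) be the placements that put person i in their forbidden parking space. Any j of these fix j positions, leaving (9−j)! ways to fill the rest, and there are C(6,j) ways to pick which j.
By inclusion–exclusion, the number of valid placements is Σ_{j=0}^{6} (−1)^j C(6,j)·(9−j)!.
Computing: 362880 − 241920 + 75600 − 14400 + 1800 − 144 + 6 = 183822.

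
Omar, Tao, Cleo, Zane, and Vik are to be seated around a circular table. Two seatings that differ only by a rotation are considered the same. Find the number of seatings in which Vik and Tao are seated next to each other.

Glue Vik and Tao into a block (2 internal orders). Seating 4 units around a circle gives (3)! arrangements.
So 2 × (3)! = 2 × 6 = 12.

12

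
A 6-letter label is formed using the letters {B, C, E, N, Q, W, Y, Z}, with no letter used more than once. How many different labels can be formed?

20160

Choose and order 6 of the 8 symbols: the first letter has 8 options, the next 7, and so on down to 3.
8 × 7 × 6 × 5 × 4 × 3 = 20160.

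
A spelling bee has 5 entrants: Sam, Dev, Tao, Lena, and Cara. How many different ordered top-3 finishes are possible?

There are 5 choices for 1st place, 4 for 2nd, and 3 for 3rd.
That gives 5 × 4 × 3 = 60.

60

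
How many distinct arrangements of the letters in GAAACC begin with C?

With the first slot taken by C, it remains to arrange the other 5 letters (GAAAC).
Those 5 letters have A appearing 3 times, giving (5)!/(3!) = 20.

20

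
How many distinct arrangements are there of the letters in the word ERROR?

The 5 letters of ERROR have repeats: R appearing 3 times.
The number of distinct arrangements is 5!/(3!) = 120/6 = 20.

20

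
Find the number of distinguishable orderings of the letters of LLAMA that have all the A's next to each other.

Treat the 2 copies of A as a single block. The multiset to arrange is then {AA, L, L, M}, 4 items in all.
That gives (4)!/(2!) = 12 arrangements.

12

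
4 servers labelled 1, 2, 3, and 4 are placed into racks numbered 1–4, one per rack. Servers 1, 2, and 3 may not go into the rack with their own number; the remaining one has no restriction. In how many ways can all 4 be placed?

Let Aᵢ (for i ∈ {1, 2, 3}) be the placements that put server i in its forbidden rack. Any j of these fix j positions, leaving (4−j)! ways to fill the rest, and there are C(3,j) ways to pick which j.
By inclusion–exclusion, the number of valid placements is Σ_{j=0}^{3} (−1)^j C(3,j)·(4−j)!.
Computing: 24 − 18 + 6 − 1 = 11.

11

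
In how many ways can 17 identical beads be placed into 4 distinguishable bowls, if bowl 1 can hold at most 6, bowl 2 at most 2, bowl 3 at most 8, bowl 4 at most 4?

19

Without the upper bounds there are C(20,3) = 1140 ways to split 17 among 4 bowls.
Subtract solutions that violate a single cap (substitute x_i' = x_i − (cap_i+1)): x_1 ≥ 7 gives C(13,3) = 286; x_2 ≥ 3 gives C(17,3) = 680; x_3 ≥ 9 gives C(11,3) = 165; x_4 ≥ 5 gives C(15,3) = 455. Together 1586.
Add back pairs where two caps are both exceeded: 120 + 4 + 56 + 56 + 220 + 20 = 476.
Subtract triples: 0 + 10 + 0 + 1 = 11.
By inclusion–exclusion the count is 1140 − 1586 + 476 − 11 = 19.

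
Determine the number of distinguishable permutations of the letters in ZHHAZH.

ZHHAZH has 6 letters with H appearing 3 times and Z appearing twice.
Dividing 6! = 720 by 3!·2! = 12 for the repeated letters gives 60.

60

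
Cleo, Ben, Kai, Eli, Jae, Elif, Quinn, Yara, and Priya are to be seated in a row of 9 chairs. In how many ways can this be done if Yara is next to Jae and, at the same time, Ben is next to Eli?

Treat {Yara,Jae} as one block (2 orders) and {Ben,Eli} as another (2 orders).
That leaves 7 units to arrange: 2 × 2 × 7! = 4 × 5040 = 20160.

20160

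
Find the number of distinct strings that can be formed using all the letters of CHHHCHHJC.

The 9 letters of CHHHCHHJC have repeats: C appearing 3 times and H appearing 5 times.
The number of distinct arrangements is 9!/(5!·3!) = 362880/720 = 504.

504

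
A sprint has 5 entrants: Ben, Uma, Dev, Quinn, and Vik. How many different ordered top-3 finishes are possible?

60

This is an ordered selection of 3 from 5: P(5,3).
That gives 5 × 4 × 3 = 60.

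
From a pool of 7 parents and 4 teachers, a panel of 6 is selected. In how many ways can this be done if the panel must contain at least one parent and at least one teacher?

With no constraint there are C(11,6) = 462 possible selections.
Subtract selections that omit an entire group: no parents → C(4,6) = 0; no teachers → C(7,6) = 7.
Both groups omitted at once is impossible, so 462 − 7 = 455.

455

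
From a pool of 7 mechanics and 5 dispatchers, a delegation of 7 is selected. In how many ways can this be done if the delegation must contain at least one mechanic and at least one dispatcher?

With no constraint there are C(12,7) = 792 possible selections.
Subtract selections that omit an entire group: no mechanics → C(5,7) = 0; no dispatchers → C(7,7) = 1.
Both groups omitted at once is impossible, so 792 − 1 = 791.

791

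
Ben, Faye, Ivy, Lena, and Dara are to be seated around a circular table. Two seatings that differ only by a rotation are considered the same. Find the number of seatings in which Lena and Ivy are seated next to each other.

Treat {Lena, Ivy} as one unit (2 internal orders) and seat the resulting 4 units around the table: (3)! circular arrangements.
So 2 × (3)! = 2 × 6 = 12.

12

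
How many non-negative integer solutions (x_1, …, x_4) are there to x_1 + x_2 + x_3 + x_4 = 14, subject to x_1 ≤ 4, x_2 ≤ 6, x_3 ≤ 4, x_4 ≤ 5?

Ignoring the caps, the number of non-negative solutions to x_1+…+x_4 = 14 is C(17,3) = 680.
Subtract solutions that violate a single cap (substitute x_i' = x_i − (cap_i+1)): x_1 ≥ 5 gives C(12,3) = 220; x_2 ≥ 7 gives C(10,3) = 120; x_3 ≥ 5 gives C(12,3) = 220; x_4 ≥ 6 gives C(11,3) = 165. Together 725.
Add back pairs where two caps are both exceeded: 10 + 35 + 20 + 10 + 4 + 20 = 99.
By inclusion–exclusion the count is 680 − 725 + 99 = 54.

54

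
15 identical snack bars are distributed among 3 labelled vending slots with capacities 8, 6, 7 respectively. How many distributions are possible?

Ignoring the caps, the number of non-negative solutions to x_1+…+x_3 = 15 is C(17,2) = 136.
Subtract solutions that violate a single cap (substitute x_i' = x_i − (cap_i+1)): x_1 ≥ 9 gives C(8,2) = 28; x_2 ≥ 7 gives C(10,2) = 45; x_3 ≥ 8 gives C(9,2) = 36. Together 109.
Add back pairs where two caps are both exceeded: 0 + 0 + 1 = 1.
By inclusion–exclusion the count is 136 − 109 + 1 = 28.

28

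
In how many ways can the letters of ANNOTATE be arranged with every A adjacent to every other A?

1260

Treat the 2 copies of A as a single block. The multiset to arrange is then {AA, E, N, N, O, T, T}, 7 items in all.
That gives (7)!/(2!·2!) = 1260 arrangements.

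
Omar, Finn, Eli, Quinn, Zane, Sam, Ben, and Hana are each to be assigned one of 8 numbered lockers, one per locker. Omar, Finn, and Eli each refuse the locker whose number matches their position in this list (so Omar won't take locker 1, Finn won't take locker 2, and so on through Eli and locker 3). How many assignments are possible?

Let Aᵢ (for i ∈ {1, 2, 3}) be the placements that put person i in their forbidden locker. Any j of these fix j positions, leaving (8−j)! ways to fill the rest, and there are C(3,j) ways to pick which j.
By inclusion–exclusion, the number of valid placements is Σ_{j=0}^{3} (−1)^j C(3,j)·(8−j)!.
Computing: 40320 − 15120 + 2160 − 120 = 27240.

27240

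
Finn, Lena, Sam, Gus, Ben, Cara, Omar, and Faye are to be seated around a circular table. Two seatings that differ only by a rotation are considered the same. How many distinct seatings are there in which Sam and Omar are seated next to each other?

1440

Glue Sam and Omar into a block (2 internal orders). Seating 7 units around a circle gives (6)! arrangements.
So 2 × (6)! = 2 × 720 = 1440.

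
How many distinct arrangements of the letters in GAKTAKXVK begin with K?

10080

Fix K in the first position and arrange the remaining 8 letters.
Those 8 letters have A appearing twice and K appearing twice, giving (8)!/(2!·2!) = 10080.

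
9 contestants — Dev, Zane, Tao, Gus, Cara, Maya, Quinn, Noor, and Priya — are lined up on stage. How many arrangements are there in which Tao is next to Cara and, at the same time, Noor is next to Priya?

20160

Treat {Tao,Cara} as one block (2 orders) and {Noor,Priya} as another (2 orders).
That leaves 7 units to arrange: 2 × 2 × 7! = 4 × 5040 = 20160.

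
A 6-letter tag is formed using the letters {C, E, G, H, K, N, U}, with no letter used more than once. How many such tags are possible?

This is a permutation of 6 out of 7: P(7,6) = 7!/1!.
7 × 6 × 5 × 4 × 3 × 2 = 5040.

5040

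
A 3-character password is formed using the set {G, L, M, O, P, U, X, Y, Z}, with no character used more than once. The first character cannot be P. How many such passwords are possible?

448

The first character has 9−1 = 8 choices (anything except P).
The remaining 2 characters are filled from the other 8 symbols without repetition: 8 × 7 = 56.
Total: 8 × 56 = 448.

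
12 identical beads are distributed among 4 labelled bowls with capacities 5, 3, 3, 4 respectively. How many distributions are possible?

20

Without the upper bounds there are C(15,3) = 455 ways to split 12 among 4 bowls.
Subtract solutions that violate a single cap (substitute x_i' = x_i − (cap_i+1)): x_1 ≥ 6 gives C(9,3) = 84; x_2 ≥ 4 gives C(11,3) = 165; x_3 ≥ 4 gives C(11,3) = 165; x_4 ≥ 5 gives C(10,3) = 120. Together 534.
Add back pairs where two caps are both exceeded: 10 + 10 + 4 + 35 + 20 + 20 = 99.
By inclusion–exclusion the count is 455 − 534 + 99 = 20.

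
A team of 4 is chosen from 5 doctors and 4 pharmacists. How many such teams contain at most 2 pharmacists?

105

Split by how many pharmacists are chosen (0 through 2).
Sum: C(4,0)·C(5,4) + C(4,1)·C(5,3) + C(4,2)·C(5,2) = 5 + 40 + 60 = 105.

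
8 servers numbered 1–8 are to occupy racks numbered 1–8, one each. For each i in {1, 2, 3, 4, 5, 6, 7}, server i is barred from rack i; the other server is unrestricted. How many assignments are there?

16687

Let Aᵢ (for 1 ≤ i ≤ 7) be the placements that put server i in its forbidden rack. Any j of these fix j positions, leaving (8−j)! ways to fill the rest, and there are C(7,j) ways to pick which j.
By inclusion–exclusion, the number of valid placements is Σ_{j=0}^{7} (−1)^j C(7,j)·(8−j)!.
Computing: 40320 − 35280 + 15120 − 4200 + 840 − 126 + 14 − 1 = 16687.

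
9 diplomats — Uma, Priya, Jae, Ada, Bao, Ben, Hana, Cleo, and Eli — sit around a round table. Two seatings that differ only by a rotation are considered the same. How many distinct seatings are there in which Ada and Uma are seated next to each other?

10080

Glue Ada and Uma into a block (2 internal orders). Seating 8 units around a circle gives (7)! arrangements.
So 2 × (7)! = 2 × 5040 = 10080.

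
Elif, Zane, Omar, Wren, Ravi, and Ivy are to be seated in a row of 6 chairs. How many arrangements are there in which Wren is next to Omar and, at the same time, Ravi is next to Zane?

Treat {Wren,Omar} as one block (2 orders) and {Ravi,Zane} as another (2 orders).
That leaves 4 units to arrange: 2 × 2 × 4! = 4 × 24 = 96.

96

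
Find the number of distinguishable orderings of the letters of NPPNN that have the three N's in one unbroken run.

Treat the 3 copies of N as a single block. The multiset to arrange is then {NNN, P, P}, 3 items in all.
That gives (3)!/(2!) = 3 arrangements.

3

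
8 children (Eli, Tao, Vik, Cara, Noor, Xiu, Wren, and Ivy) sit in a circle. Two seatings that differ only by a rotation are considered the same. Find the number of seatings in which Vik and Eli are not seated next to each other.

All circular seatings of 8 people number (7)! = 5040.
Those with Vik next to Eli: fuse the pair into one unit and seat 7 units around a circle — 2·(6)! = 1440.
Subtracting, 5040 − 1440 = 3600.

3600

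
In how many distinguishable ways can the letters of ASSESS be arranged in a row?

30

ASSESS has 6 letters with S appearing 4 times.
So there are 6! / (4!) = 30 distinguishable arrangements.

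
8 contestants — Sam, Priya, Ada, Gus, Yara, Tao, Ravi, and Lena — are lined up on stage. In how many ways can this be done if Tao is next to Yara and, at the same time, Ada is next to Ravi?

Treat {Tao,Yara} as one block (2 orders) and {Ada,Ravi} as another (2 orders).
That leaves 6 units to arrange: 2 × 2 × 6! = 4 × 720 = 2880.

2880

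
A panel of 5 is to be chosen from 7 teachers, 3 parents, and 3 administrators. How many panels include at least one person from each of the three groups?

798

With no constraint there are C(13,5) = 1287 possible selections.
Selections missing a whole group: no teachers → C(6,5) = 6; no parents → C(10,5) = 252; no administrators → C(10,5) = 252.
Add back selections omitting two groups (i.e. drawn from a single group): C(7,5) + C(3,5) + C(3,5) = 21.
By inclusion–exclusion: 1287 − 510 + 21 = 798.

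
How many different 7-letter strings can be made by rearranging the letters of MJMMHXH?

Letter multiplicities in MJMMHXH: H×2, J×1, M×3, X×1.
So there are 7! / (3!·2!) = 420 distinguishable arrangements.

420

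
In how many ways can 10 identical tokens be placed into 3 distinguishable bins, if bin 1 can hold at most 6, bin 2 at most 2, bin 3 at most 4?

Without the upper bounds there are C(12,2) = 66 ways to split 10 among 3 bins.
Subtract solutions that violate a single cap (substitute x_i' = x_i − (cap_i+1)): x_1 ≥ 7 gives C(5,2) = 10; x_2 ≥ 3 gives C(9,2) = 36; x_3 ≥ 5 gives C(7,2) = 21. Together 67.
Add back pairs where two caps are both exceeded: 1 + 0 + 6 = 7.
By inclusion–exclusion the count is 66 − 67 + 7 = 6.

6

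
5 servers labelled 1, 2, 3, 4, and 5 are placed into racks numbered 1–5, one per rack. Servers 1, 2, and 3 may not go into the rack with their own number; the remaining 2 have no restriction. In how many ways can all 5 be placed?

Let Aᵢ (for i ∈ {1, 2, 3}) be the placements that put server i in its forbidden rack. Any j of these fix j positions, leaving (5−j)! ways to fill the rest, and there are C(3,j) ways to pick which j.
By inclusion–exclusion, the number of valid placements is Σ_{j=0}^{3} (−1)^j C(3,j)·(5−j)!.
Computing: 120 − 72 + 18 − 2 = 64.

64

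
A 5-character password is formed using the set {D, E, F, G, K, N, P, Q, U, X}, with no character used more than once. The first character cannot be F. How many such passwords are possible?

27216

The first character has 10−1 = 9 choices (anything except F).
The remaining 4 characters are filled from the other 9 symbols without repetition: 9 × 8 × 7 × 6 = 3024.
Total: 9 × 3024 = 27216.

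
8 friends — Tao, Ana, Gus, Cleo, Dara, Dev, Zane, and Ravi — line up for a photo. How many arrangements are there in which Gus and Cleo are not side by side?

There are 8! = 40320 arrangements in all. If Gus and Cleo are adjacent, merging them into one block gives 2·(7)! = 10080 arrangements.
Complementary counting: 40320 − 10080 = 30240.

30240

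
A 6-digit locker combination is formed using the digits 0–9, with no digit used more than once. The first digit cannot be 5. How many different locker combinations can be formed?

The first digit has 10−1 = 9 choices (anything except 5).
The remaining 5 digits are filled from the other 9 symbols without repetition: 9 × 8 × 7 × 6 × 5 = 15120.
Total: 9 × 15120 = 136080.

136080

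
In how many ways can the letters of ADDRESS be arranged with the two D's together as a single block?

360

Treat the 2 copies of D as a single block. The multiset to arrange is then {DD, A, E, R, S, S}, 6 items in all.
That gives (6)!/(2!) = 360 arrangements.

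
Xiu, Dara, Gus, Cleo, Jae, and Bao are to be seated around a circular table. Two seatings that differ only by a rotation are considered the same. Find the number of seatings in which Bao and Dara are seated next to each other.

Treat {Bao, Dara} as one unit (2 internal orders) and seat the resulting 5 units around the table: (4)! circular arrangements.
So 2 × (4)! = 2 × 24 = 48.

48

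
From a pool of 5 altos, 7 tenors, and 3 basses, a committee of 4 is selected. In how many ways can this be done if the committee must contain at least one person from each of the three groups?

Total 4-person selections from all 15: C(15,4) = 1365.
Selections missing a whole group: no altos → C(10,4) = 210; no tenors → C(8,4) = 70; no basses → C(12,4) = 495.
Add back selections omitting two groups (i.e. drawn from a single group): C(5,4) + C(7,4) + C(3,4) = 40.
By inclusion–exclusion: 1365 − 775 + 40 = 630.

630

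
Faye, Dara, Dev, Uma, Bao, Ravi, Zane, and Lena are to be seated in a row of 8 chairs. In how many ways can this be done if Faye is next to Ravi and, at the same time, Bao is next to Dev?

Treat {Faye,Ravi} as one block (2 orders) and {Bao,Dev} as another (2 orders).
That leaves 6 units to arrange: 2 × 2 × 6! = 4 × 720 = 2880.

2880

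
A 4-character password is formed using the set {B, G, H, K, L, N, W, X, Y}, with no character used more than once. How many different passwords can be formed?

With no repetition, fill the 4 characters in order: 9 choices, then 8, down to 6.
That product is 9 × 8 × 7 × 6 = 3024.

3024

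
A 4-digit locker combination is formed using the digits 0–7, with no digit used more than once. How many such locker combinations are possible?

1680

Choose and order 4 of the 8 symbols: the first digit has 8 options, the next 7, then 6, 5.
That product is 8 × 7 × 6 × 5 = 1680.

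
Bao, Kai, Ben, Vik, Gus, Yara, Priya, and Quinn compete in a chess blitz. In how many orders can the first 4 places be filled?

1680

There are 8 choices for 1st place, 7 for 2nd, and so on down to 5 for position 4.
That gives 8 × 7 × 6 × 5 = 1680.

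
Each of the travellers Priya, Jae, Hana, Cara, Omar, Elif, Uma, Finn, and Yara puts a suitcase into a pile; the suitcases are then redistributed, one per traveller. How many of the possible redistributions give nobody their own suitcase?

Count assignments avoiding every fixed point. For any j of the 9 travellers fixed to their own suitcase, the other 9−j can be arranged in (9−j)! ways.
By inclusion–exclusion this is Σ_{j=0}^{9} (−1)^j C(9,j)·(9−j)!.
Computing: 362880 − 362880 + 181440 − 60480 + 15120 − 3024 + 504 − 72 + 9 − 1 = 133496.

133496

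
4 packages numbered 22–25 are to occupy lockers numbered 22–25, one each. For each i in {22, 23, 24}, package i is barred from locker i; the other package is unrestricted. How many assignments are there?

Let Aᵢ (for i ∈ {22, 23, 24}) be the placements that put package i in its forbidden locker. Any j of these fix j positions, leaving (4−j)! ways to fill the rest, and there are C(3,j) ways to pick which j.
By inclusion–exclusion, the number of valid placements is Σ_{j=0}^{3} (−1)^j C(3,j)·(4−j)!.
Computing: 24 − 18 + 6 − 1 = 11.

11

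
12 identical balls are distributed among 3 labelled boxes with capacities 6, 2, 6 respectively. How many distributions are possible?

6

Without the upper bounds there are C(14,2) = 91 ways to split 12 among 3 boxes.
Subtract solutions that violate a single cap (substitute x_i' = x_i − (cap_i+1)): x_1 ≥ 7 gives C(7,2) = 21; x_2 ≥ 3 gives C(11,2) = 55; x_3 ≥ 7 gives C(7,2) = 21. Together 97.
Add back pairs where two caps are both exceeded: 6 + 0 + 6 = 12.
By inclusion–exclusion the count is 91 − 97 + 12 = 6.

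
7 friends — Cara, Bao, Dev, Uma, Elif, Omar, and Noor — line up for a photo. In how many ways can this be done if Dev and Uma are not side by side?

There are 7! = 5040 arrangements in all. If Dev and Uma are adjacent, merging them into one block gives 2·(6)! = 1440 arrangements.
So 5040 − 1440 = 3600 arrangements keep them apart.

3600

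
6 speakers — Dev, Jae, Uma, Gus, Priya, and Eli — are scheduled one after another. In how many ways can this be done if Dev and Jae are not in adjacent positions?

480

There are 6! = 720 arrangements in all. If Dev and Jae are adjacent, merging them into one block gives 2·(5)! = 240 arrangements.
So 720 − 240 = 480 arrangements keep them apart.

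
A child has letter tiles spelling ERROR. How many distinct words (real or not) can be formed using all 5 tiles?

20

Letter multiplicities in ERROR: E×1, O×1, R×3.
So there are 5! / (3!) = 20 distinguishable arrangements.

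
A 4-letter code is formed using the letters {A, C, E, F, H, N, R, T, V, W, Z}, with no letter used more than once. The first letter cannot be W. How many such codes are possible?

The first letter has 11−1 = 10 choices (anything except W).
The remaining 3 letters are filled from the other 10 symbols without repetition: 10 × 9 × 8 = 720.
Total: 10 × 720 = 7200.

7200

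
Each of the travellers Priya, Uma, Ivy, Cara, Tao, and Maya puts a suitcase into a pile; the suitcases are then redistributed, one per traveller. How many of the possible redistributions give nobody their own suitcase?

Let Aᵢ be the assignments in which traveller i gets their own suitcase. We want the size of the complement of A₁∪…∪A_6.
By inclusion–exclusion this is Σ_{j=0}^{6} (−1)^j C(6,j)·(6−j)!.
Computing: 720 − 720 + 360 − 120 + 30 − 6 + 1 = 265.

265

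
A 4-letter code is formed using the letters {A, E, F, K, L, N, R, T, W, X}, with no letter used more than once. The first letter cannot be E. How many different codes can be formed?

The first letter has 10−1 = 9 choices (anything except E).
The remaining 3 letters are filled from the other 9 symbols without repetition: 9 × 8 × 7 = 504.
Total: 9 × 504 = 4536.

4536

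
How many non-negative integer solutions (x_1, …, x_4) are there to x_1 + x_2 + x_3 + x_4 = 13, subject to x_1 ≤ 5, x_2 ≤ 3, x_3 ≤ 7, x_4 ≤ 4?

Ignoring the caps, the number of non-negative solutions to x_1+…+x_4 = 13 is C(16,3) = 560.
Subtract solutions that violate a single cap (substitute x_i' = x_i − (cap_i+1)): x_1 ≥ 6 gives C(10,3) = 120; x_2 ≥ 4 gives C(12,3) = 220; x_3 ≥ 8 gives C(8,3) = 56; x_4 ≥ 5 gives C(11,3) = 165. Together 561.
Add back pairs where two caps are both exceeded: 20 + 0 + 10 + 4 + 35 + 1 = 70.
By inclusion–exclusion the count is 560 − 561 + 70 = 69.

69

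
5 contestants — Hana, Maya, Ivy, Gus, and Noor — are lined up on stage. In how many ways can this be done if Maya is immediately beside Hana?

48

Glue Maya and Hana into one block (2 internal orders), leaving 4 units to arrange in a row.
So the count is 2·(4)! = 48.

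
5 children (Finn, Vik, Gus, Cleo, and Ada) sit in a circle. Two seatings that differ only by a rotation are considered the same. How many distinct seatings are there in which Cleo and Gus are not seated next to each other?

12

Without the restriction there are (4)! = 24 seatings.
Seatings with Cleo beside Gus: treat them as a block with 2 internal orders, giving 2 × (3)! = 12.
Subtracting, 24 − 12 = 12.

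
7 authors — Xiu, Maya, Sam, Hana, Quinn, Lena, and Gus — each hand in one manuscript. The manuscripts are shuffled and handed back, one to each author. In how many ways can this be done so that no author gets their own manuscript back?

1854

Let Aᵢ be the assignments in which author i gets their own manuscript. We want the size of the complement of A₁∪…∪A_7.
By inclusion–exclusion this is Σ_{j=0}^{7} (−1)^j C(7,j)·(7−j)!.
Computing: 5040 − 5040 + 2520 − 840 + 210 − 42 + 7 − 1 = 1854.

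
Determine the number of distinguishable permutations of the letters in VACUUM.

360

Letter multiplicities in VACUUM: A×1, C×1, M×1, U×2, V×1.
So there are 6! / (2!) = 360 distinguishable arrangements.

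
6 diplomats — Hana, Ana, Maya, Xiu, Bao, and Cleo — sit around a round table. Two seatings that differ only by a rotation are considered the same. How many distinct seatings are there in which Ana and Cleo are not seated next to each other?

All circular seatings of 6 people number (5)! = 120.
Seatings with Ana beside Cleo: treat them as a block with 2 internal orders, giving 2 × (4)! = 48.
Subtracting, 120 − 48 = 72.

72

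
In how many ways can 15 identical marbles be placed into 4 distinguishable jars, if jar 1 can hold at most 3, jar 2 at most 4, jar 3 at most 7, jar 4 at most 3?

10

Ignoring the caps, the number of non-negative solutions to x_1+…+x_4 = 15 is C(18,3) = 816.
Subtract solutions that violate a single cap (substitute x_i' = x_i − (cap_i+1)): x_1 ≥ 4 gives C(14,3) = 364; x_2 ≥ 5 gives C(13,3) = 286; x_3 ≥ 8 gives C(10,3) = 120; x_4 ≥ 4 gives C(14,3) = 364. Together 1134.
Add back pairs where two caps are both exceeded: 84 + 20 + 120 + 10 + 84 + 20 = 338.
Subtract triples: 0 + 10 + 0 + 0 = 10.
By inclusion–exclusion the count is 816 − 1134 + 338 − 10 = 10.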